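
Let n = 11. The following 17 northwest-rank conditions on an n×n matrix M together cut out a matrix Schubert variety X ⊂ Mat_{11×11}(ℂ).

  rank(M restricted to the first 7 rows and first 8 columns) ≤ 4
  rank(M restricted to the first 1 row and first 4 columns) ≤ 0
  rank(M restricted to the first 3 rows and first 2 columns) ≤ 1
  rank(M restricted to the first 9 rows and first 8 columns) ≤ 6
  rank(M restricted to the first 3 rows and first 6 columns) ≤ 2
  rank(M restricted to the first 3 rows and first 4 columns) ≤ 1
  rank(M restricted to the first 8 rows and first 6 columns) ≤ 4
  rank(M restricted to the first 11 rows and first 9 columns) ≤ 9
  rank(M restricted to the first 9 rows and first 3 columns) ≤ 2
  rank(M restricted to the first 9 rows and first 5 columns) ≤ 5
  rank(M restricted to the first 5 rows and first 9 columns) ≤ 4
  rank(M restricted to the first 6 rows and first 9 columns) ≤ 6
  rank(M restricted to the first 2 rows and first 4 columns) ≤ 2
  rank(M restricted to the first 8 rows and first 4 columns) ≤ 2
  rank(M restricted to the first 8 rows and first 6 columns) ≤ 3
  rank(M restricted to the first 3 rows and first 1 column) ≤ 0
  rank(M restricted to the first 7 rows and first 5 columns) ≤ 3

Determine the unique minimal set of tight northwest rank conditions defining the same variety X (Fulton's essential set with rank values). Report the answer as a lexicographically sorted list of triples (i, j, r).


Computing R[i][j] = min implied NW-rank bound (n=11, 17 conditions):

  i=1: 0 | 0 | 0 | 0 | 1 | 1 | 1 | 1 | 1 | 1 | 1
  i=2: 0 | 1 | 1 | 1 | 2 | 2 | 2 | 2 | 2 | 2 | 2
  i=3: 0 | 1 | 1 | 1 | 2 | 2 | 3 | 3 | 3 | 3 | 3
  i=4: 1 | 2 | 2 | 2 | 3 | 3 | 4 | 4 | 4 | 4 | 4
  i=5: 1 | 2 | 2 | 2 | 3 | 3 | 4 | 4 | 4 | 5 | 5
  i=6: 1 | 2 | 2 | 2 | 3 | 3 | 4 | 4 | 5 | 6 | 6
  i=7: 1 | 2 | 2 | 2 | 3 | 3 | 4 | 4 | 5 | 6 | 7
  i=8: 1 | 2 | 2 | 2 | 3 | 3 | 4 | 5 | 6 | 7 | 8
  i=9: 1 | 2 | 2 | 3 | 4 | 4 | 5 | 6 | 7 | 8 | 9
  i=10: 1 | 2 | 3 | 4 | 5 | 5 | 6 | 7 | 8 | 9 | 10
  i=11: 1 | 2 | 3 | 4 | 5 | 6 | 7 | 8 | 9 | 10 | 11

hence w(1..11) = (5, 2, 7, 1, 10, 9, 11, 8, 4, 3, 6).

|D(w)|=26, |Ess(w)|=9:

[(1, 4, 0), (3, 1, 0), (3, 4, 1), (3, 6, 2), (5, 9, 4), (7, 8, 4), (8, 4, 2), (8, 6, 3), (9, 3, 2)]


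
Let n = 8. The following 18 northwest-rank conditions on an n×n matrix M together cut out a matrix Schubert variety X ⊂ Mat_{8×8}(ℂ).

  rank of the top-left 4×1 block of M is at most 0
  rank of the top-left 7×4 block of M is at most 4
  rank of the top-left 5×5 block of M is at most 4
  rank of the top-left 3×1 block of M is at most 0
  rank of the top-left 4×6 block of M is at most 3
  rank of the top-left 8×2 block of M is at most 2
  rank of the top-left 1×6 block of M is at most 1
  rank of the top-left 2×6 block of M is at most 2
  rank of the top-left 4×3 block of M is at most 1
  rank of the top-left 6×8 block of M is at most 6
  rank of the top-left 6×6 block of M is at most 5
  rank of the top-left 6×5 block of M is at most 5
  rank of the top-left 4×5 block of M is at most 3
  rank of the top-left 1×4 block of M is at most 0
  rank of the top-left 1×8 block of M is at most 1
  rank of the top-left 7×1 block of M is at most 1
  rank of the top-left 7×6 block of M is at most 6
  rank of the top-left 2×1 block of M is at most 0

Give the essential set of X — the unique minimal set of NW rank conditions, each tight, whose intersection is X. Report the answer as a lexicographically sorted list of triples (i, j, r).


Computing R[i][j] = min implied NW-rank bound (n=8, 18 conditions):

  0 0 0 0 1 1 1 1
  0 1 1 1 2 2 2 2
  0 1 1 2 3 3 3 3
  0 1 1 2 3 3 4 4
  1 2 2 3 4 4 5 5
  1 2 3 4 5 5 6 6
  1 2 3 4 5 6 7 7
  1 2 3 4 5 6 7 8

giving w = (5, 2, 4, 7, 1, 3, 6, 8) via Δ²R.

|D(w)|=10, |Ess(w)|=4:

[(1, 4, 0), (4, 1, 0), (4, 3, 1), (4, 6, 3)]


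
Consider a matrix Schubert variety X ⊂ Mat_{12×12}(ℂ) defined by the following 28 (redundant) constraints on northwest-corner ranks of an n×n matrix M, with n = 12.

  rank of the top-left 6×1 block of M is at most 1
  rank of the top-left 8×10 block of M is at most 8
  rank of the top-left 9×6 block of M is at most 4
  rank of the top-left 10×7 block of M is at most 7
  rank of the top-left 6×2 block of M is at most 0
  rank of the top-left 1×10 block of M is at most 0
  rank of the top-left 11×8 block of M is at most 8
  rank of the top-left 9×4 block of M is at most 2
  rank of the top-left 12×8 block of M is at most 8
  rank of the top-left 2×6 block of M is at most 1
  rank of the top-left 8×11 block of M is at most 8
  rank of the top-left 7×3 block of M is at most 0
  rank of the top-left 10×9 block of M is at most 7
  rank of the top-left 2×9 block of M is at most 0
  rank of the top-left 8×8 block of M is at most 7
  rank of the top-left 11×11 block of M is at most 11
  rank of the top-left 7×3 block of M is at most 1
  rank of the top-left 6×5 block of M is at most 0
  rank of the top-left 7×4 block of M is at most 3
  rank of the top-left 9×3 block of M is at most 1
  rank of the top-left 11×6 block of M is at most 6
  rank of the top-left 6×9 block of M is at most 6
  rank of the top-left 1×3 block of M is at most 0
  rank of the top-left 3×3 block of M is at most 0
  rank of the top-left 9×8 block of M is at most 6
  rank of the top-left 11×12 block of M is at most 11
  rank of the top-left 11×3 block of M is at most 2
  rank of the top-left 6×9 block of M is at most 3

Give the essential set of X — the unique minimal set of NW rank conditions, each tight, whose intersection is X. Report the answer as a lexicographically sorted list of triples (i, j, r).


Computing R[i][j] = min implied NW-rank bound (n=12, 28 conditions):

  row 1: 0, 0, 0, 0, 0, 0, 0, 0, 0, 0, 1, 1
  row 2: 0, 0, 0, 0, 0, 0, 0, 0, 0, 1, 2, 2
  row 3: 0, 0, 0, 0, 0, 1, 1, 1, 1, 2, 3, 3
  row 4: 0, 0, 0, 0, 0, 1, 2, 2, 2, 3, 4, 4
  row 5: 0, 0, 0, 0, 0, 1, 2, 3, 3, 4, 5, 5
  row 6: 0, 0, 0, 0, 0, 1, 2, 3, 3, 4, 5, 6
  row 7: 0, 0, 0, 1, 1, 2, 3, 4, 4, 5, 6, 7
  row 8: 1, 1, 1, 2, 2, 3, 4, 5, 5, 6, 7, 8
  row 9: 1, 1, 1, 2, 3, 4, 5, 6, 6, 7, 8, 9
  row 10: 1, 2, 2, 3, 4, 5, 6, 7, 7, 8, 9, 10
  row 11: 1, 2, 2, 3, 4, 5, 6, 7, 8, 9, 10, 11
  row 12: 1, 2, 3, 4, 5, 6, 7, 8, 9, 10, 11, 12

the unique w with this rank table is (11, 10, 6, 7, 8, 12, 4, 1, 5, 2, 9, 3).

ℓ(w)=46; the 7 essential cells (i,j,r):

[(1, 10, 0), (2, 9, 0), (6, 5, 0), (6, 9, 3), (7, 3, 0), (9, 3, 1), (11, 3, 2)]


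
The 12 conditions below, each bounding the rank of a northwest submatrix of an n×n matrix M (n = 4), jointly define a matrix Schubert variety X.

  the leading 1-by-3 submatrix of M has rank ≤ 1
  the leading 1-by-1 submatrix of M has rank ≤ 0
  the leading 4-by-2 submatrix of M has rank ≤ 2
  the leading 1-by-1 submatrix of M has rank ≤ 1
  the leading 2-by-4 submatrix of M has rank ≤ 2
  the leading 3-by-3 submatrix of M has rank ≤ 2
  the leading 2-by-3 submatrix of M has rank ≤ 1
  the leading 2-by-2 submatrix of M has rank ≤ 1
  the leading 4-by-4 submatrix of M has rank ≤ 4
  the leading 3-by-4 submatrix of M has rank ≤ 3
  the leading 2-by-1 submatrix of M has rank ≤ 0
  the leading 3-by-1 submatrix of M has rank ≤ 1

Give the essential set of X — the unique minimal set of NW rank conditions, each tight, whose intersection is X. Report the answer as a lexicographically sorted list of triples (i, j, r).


The tightest implied rank at each (i,j), from the 12 conditions:

  row 1: 0 1 1 1
  row 2: 0 1 1 2
  row 3: 1 2 2 3
  row 4: 1 2 3 4

reading off 1-entries of Δ²R: w = (2, 4, 1, 3).

|D(w)|=3, |Ess(w)|=2:

[(2, 1, 0), (2, 3, 1)]


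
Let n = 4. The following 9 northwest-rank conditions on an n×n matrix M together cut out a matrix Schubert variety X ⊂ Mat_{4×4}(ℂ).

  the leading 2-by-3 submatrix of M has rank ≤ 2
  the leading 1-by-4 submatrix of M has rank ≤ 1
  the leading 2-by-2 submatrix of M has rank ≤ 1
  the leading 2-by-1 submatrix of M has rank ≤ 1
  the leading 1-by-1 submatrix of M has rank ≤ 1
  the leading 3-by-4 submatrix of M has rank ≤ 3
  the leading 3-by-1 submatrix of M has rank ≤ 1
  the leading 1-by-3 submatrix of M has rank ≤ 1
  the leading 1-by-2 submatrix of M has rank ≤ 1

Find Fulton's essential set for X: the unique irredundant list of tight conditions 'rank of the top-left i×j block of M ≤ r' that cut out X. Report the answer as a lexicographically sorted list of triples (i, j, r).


Rank table r_w(4×4) implied by the 9 constraints:

  row 1: 1 1 1 1
  row 2: 1 1 2 2
  row 3: 1 2 3 3
  row 4: 1 2 3 4

hence w(1..4) = (1, 3, 2, 4).

D(w) has 1 cell with 1 SE-corner; essential set:

[(2, 2, 1)]


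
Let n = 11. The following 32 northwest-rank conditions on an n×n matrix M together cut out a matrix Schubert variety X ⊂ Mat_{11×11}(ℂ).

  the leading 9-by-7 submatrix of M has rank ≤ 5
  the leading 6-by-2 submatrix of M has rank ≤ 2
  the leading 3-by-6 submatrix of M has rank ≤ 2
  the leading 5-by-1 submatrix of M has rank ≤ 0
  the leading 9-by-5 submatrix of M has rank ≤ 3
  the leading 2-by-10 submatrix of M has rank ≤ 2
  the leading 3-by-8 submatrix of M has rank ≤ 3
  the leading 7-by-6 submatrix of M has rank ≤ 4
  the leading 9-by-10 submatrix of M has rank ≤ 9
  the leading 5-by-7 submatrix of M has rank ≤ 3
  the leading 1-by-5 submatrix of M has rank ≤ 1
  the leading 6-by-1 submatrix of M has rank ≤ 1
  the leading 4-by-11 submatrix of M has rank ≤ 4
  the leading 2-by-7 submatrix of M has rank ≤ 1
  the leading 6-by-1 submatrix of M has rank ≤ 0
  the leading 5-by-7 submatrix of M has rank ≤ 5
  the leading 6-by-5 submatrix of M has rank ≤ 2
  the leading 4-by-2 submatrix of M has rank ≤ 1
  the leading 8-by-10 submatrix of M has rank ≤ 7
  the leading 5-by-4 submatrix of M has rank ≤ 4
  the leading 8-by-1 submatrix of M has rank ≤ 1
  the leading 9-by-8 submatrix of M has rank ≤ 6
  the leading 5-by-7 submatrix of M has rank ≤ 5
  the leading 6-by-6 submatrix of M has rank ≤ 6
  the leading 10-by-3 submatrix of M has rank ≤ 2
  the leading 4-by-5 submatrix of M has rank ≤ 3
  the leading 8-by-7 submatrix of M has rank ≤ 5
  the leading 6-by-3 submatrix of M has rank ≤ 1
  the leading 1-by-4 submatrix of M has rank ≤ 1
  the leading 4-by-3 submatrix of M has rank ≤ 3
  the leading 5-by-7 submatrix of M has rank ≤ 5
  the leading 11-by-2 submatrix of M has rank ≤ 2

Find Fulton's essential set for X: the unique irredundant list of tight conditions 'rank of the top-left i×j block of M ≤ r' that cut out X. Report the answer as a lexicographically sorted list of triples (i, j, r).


Reconstructing r_w from the 32 given conditions:

  0  1  1  1  1  1  1  1  1  1  1
  0  1  1  1  1  1  1  2  2  2  2
  0  1  1  2  2  2  2  3  3  3  3
  0  1  1  2  2  3  3  4  4  4  4
  0  1  1  2  2  3  3  4  5  5  5
  0  1  1  2  2  3  4  5  6  6  6
  1  2  2  3  3  4  5  6  7  7  7
  1  2  2  3  3  4  5  6  7  7  8
  1  2  2  3  3  4  5  6  7  8  9
  1  2  2  3  4  5  6  7  8  9  10
  1  2  3  4  5  6  7  8  9  10  11

giving w = (2, 8, 4, 6, 9, 7, 1, 11, 10, 5, 3) via Δ²R.

Rothe diagram D(w) (25 cells), 8 SE-corners (essential conditions):

[(2, 7, 1), (5, 7, 3), (6, 1, 0), (6, 3, 1), (6, 5, 2), (8, 10, 7), (9, 5, 3), (10, 3, 2)]


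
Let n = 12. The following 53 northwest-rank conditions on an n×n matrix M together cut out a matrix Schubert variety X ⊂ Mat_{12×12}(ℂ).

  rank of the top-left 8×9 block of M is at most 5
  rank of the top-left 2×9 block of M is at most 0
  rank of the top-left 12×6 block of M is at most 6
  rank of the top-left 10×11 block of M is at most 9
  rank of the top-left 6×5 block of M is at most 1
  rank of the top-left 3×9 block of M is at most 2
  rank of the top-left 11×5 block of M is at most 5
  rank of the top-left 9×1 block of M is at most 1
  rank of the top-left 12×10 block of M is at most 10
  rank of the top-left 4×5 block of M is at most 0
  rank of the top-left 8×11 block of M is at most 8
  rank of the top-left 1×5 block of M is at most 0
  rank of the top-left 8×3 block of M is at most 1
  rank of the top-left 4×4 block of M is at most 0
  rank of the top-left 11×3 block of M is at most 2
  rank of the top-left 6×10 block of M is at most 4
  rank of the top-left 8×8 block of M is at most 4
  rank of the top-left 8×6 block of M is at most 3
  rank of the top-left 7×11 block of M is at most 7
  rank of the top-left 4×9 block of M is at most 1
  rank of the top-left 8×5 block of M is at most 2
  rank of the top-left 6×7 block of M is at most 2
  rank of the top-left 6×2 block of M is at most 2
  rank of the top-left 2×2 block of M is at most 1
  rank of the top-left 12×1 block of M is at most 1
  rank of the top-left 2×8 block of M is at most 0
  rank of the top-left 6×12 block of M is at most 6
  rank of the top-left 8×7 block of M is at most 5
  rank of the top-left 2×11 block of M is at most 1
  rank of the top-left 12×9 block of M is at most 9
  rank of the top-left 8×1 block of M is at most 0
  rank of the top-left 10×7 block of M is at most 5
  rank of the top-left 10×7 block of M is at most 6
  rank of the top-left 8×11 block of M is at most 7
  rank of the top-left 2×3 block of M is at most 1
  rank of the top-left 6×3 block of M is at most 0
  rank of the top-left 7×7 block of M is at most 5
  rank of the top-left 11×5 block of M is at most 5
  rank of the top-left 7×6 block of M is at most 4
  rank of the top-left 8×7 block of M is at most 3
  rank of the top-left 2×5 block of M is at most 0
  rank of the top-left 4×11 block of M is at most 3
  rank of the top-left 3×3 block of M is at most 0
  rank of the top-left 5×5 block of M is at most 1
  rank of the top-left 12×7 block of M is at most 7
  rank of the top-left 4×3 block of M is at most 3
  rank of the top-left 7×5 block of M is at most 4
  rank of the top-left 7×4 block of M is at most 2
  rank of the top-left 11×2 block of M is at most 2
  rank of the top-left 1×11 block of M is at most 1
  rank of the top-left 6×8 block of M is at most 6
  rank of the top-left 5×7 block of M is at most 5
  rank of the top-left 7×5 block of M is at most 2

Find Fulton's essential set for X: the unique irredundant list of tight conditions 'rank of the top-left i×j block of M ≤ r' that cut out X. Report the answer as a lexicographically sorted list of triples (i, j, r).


Recovering R(i,j) via the rank-extension bound from the 53 conditions:

  R[1]: 0  0  0  0  0  0  0  0  0  1  1  1
  R[2]: 0  0  0  0  0  0  0  0  0  1  1  2
  R[3]: 0  0  0  0  0  1  1  1  1  2  2  3
  R[4]: 0  0  0  0  0  1  1  1  1  2  3  4
  R[5]: 0  0  0  1  1  2  2  2  2  3  4  5
  R[6]: 0  0  0  1  1  2  2  3  3  4  5  6
  R[7]: 0  1  1  2  2  3  3  4  4  5  6  7
  R[8]: 0  1  1  2  2  3  3  4  5  6  7  8
  R[9]: 1  2  2  3  3  4  4  5  6  7  8  9
  R[10]: 1  2  2  3  4  5  5  6  7  8  9  10
  R[11]: 1  2  2  3  4  5  6  7  8  9  10  11
  R[12]: 1  2  3  4  5  6  7  8  9  10  11  12

so w = (10, 12, 6, 11, 4, 8, 2, 9, 1, 5, 7, 3).

12 SE-corners of the 47-cell Rothe diagram give Ess(w):

[(2, 9, 0), (2, 11, 1), (4, 5, 0), (4, 9, 1), (6, 3, 0), (6, 5, 1), (6, 7, 2), (8, 1, 0), (8, 3, 1), (8, 5, 2), (8, 7, 3), (11, 3, 2)]


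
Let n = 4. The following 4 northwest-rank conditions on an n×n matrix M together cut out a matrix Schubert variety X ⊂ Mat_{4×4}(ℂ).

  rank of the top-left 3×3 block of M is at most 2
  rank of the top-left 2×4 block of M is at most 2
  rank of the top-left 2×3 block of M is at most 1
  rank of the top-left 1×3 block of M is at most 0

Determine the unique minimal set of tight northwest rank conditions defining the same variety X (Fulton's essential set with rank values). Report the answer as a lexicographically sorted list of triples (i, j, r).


Recovering R(i,j) via the rank-extension bound from the 4 conditions:

  0 0 0 1
  1 1 1 2
  1 2 2 3
  1 2 3 4

reading off 1-entries of Δ²R: w = (4, 1, 2, 3).

ℓ(w)=3; the 1 essential cell (i,j,r):

[(1, 3, 0)]


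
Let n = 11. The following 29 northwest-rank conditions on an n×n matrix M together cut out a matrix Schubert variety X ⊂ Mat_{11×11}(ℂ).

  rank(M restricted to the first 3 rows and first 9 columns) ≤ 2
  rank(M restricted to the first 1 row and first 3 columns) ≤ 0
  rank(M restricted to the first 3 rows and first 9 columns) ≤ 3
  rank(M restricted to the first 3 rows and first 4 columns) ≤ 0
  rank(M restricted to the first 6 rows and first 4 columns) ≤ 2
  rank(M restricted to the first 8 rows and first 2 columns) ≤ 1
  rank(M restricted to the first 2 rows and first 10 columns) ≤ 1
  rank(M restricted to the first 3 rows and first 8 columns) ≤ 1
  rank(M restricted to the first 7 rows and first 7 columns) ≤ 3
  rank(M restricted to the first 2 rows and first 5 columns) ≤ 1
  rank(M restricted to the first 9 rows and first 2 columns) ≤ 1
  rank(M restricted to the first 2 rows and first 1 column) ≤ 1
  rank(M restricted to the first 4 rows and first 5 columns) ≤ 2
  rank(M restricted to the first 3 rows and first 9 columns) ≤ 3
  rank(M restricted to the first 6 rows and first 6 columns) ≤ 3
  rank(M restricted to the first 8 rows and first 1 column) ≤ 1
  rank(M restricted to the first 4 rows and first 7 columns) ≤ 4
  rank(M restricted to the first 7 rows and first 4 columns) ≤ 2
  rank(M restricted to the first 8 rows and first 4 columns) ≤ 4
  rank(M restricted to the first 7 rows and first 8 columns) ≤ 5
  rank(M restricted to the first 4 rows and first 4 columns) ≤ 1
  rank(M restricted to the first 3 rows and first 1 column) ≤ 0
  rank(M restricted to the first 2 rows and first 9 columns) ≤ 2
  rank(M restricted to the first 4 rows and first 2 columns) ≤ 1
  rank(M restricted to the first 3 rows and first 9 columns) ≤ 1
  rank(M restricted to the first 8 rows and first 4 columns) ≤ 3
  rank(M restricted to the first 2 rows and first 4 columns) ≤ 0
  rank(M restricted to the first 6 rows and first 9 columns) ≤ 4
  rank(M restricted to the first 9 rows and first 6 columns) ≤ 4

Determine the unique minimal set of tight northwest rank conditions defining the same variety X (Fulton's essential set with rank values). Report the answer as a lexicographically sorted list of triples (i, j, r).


Reconstructing r_w from the 29 given conditions:

  row 1: 0  0  0  0  1  1  1  1  1  1  1
  row 2: 0  0  0  0  1  1  1  1  1  1  2
  row 3: 0  0  0  0  1  1  1  1  1  2  3
  row 4: 1  1  1  1  2  2  2  2  2  3  4
  row 5: 1  1  2  2  3  3  3  3  3  4  5
  row 6: 1  1  2  2  3  3  3  4  4  5  6
  row 7: 1  1  2  2  3  3  3  4  5  6  7
  row 8: 1  1  2  3  4  4  4  5  6  7  8
  row 9: 1  1  2  3  4  4  5  6  7  8  9
  row 10: 1  2  3  4  5  5  6  7  8  9  10
  row 11: 1  2  3  4  5  6  7  8  9  10  11

second differences of R give the permutation w = (5, 11, 10, 1, 3, 8, 9, 4, 7, 2, 6).

|D(w)|=33, |Ess(w)|=7:

[(2, 10, 1), (3, 4, 0), (3, 9, 1), (7, 4, 2), (7, 7, 3), (9, 2, 1), (9, 6, 4)]


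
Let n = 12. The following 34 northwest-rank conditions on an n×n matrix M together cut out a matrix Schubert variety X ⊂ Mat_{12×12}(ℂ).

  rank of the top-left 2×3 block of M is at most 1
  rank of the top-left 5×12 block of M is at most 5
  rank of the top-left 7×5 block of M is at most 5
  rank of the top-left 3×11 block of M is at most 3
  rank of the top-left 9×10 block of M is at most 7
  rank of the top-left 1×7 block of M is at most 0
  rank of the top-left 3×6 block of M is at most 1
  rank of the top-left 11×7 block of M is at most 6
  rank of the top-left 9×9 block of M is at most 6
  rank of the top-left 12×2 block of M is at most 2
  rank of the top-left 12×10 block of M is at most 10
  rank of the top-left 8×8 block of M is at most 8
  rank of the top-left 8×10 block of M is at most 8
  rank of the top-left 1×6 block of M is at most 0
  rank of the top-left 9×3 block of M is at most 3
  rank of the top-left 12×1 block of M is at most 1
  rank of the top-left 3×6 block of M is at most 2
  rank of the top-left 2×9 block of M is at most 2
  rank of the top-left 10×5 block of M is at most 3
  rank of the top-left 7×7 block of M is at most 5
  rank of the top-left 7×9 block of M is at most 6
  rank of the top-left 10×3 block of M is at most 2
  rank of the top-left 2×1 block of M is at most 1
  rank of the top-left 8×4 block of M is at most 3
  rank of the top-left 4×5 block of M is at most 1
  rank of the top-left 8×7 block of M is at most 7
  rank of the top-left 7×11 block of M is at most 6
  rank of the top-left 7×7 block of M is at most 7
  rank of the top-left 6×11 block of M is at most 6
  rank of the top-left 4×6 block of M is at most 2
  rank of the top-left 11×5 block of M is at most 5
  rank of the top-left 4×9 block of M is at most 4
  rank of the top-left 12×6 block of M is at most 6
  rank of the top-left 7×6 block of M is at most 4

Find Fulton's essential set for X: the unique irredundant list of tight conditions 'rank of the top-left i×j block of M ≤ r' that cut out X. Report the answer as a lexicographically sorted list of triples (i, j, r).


Recovering R(i,j) via the rank-extension bound from the 34 conditions:

  row 1: 0, 0, 0, 0, 0, 0, 0, 1, 1, 1, 1, 1
  row 2: 1, 1, 1, 1, 1, 1, 1, 2, 2, 2, 2, 2
  row 3: 1, 1, 1, 1, 1, 1, 2, 3, 3, 3, 3, 3
  row 4: 1, 1, 1, 1, 1, 2, 3, 4, 4, 4, 4, 4
  row 5: 1, 2, 2, 2, 2, 3, 4, 5, 5, 5, 5, 5
  row 6: 1, 2, 2, 3, 3, 4, 5, 6, 6, 6, 6, 6
  row 7: 1, 2, 2, 3, 3, 4, 5, 6, 6, 6, 6, 7
  row 8: 1, 2, 2, 3, 3, 4, 5, 6, 6, 7, 7, 8
  row 9: 1, 2, 2, 3, 3, 4, 5, 6, 6, 7, 8, 9
  row 10: 1, 2, 2, 3, 3, 4, 5, 6, 7, 8, 9, 10
  row 11: 1, 2, 3, 4, 4, 5, 6, 7, 8, 9, 10, 11
  row 12: 1, 2, 3, 4, 5, 6, 7, 8, 9, 10, 11, 12

the unique w with this rank table is (8, 1, 7, 6, 2, 4, 12, 10, 11, 9, 3, 5).

|D(w)|=30, |Ess(w)|=7:

[(1, 7, 0), (3, 6, 1), (4, 5, 1), (7, 11, 6), (9, 9, 6), (10, 3, 2), (10, 5, 3)]


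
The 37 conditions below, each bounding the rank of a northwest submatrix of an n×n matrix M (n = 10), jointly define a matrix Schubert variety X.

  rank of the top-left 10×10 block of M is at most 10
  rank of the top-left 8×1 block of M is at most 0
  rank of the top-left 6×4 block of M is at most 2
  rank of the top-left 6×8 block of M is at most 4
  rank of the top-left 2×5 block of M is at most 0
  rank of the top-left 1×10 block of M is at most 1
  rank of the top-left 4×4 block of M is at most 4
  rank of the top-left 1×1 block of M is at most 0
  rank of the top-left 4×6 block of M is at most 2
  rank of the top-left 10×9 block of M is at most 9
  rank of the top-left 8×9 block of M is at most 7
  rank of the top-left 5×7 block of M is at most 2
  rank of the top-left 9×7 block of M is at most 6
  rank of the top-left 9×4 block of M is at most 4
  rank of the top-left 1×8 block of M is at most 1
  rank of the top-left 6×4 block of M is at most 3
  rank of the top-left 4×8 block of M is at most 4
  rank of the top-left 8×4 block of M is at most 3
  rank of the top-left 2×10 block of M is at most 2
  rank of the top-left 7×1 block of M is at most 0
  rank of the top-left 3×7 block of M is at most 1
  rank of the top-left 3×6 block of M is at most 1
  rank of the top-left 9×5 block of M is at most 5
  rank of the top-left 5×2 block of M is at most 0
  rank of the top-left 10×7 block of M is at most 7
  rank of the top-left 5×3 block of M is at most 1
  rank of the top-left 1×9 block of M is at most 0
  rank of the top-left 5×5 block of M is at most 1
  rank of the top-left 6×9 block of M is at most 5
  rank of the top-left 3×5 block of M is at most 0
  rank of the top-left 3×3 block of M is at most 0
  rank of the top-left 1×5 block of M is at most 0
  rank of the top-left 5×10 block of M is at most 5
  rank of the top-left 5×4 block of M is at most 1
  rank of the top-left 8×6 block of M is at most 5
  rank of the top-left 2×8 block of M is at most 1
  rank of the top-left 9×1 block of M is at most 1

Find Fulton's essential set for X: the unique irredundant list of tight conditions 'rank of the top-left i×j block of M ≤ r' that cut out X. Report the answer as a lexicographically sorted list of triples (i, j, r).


Propagating the 37 rank bounds to every northwest block:

  row 1: 0 | 0 | 0 | 0 | 0 | 0 | 0 | 0 | 0 | 1
  row 2: 0 | 0 | 0 | 0 | 0 | 1 | 1 | 1 | 1 | 2
  row 3: 0 | 0 | 0 | 0 | 0 | 1 | 1 | 2 | 2 | 3
  row 4: 0 | 0 | 1 | 1 | 1 | 2 | 2 | 3 | 3 | 4
  row 5: 0 | 0 | 1 | 1 | 1 | 2 | 2 | 3 | 4 | 5
  row 6: 0 | 1 | 2 | 2 | 2 | 3 | 3 | 4 | 5 | 6
  row 7: 0 | 1 | 2 | 3 | 3 | 4 | 4 | 5 | 6 | 7
  row 8: 0 | 1 | 2 | 3 | 4 | 5 | 5 | 6 | 7 | 8
  row 9: 1 | 2 | 3 | 4 | 5 | 6 | 6 | 7 | 8 | 9
  row 10: 1 | 2 | 3 | 4 | 5 | 6 | 7 | 8 | 9 | 10

second differences of R give the permutation w = (10, 6, 8, 3, 9, 2, 4, 5, 1, 7).

Fulton essential set (7 of the 30 Rothe cells):

[(1, 9, 0), (3, 5, 0), (3, 7, 1), (5, 2, 0), (5, 5, 1), (5, 7, 2), (8, 1, 0)]


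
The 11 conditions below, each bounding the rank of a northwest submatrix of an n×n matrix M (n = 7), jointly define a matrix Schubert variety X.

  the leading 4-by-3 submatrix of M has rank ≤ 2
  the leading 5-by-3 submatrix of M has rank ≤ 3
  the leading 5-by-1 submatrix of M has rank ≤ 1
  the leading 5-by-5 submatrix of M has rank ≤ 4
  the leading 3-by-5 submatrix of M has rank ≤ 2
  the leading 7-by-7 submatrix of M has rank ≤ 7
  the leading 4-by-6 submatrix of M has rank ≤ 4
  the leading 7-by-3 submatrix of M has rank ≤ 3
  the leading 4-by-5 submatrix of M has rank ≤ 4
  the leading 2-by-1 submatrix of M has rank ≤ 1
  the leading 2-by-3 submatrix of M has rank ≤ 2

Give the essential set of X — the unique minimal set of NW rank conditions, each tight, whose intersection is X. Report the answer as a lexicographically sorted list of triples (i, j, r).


Reconstructing r_w from the 11 given conditions:

  R[1]: 1, 1, 1, 1, 1, 1, 1
  R[2]: 1, 2, 2, 2, 2, 2, 2
  R[3]: 1, 2, 2, 2, 2, 3, 3
  R[4]: 1, 2, 2, 3, 3, 4, 4
  R[5]: 1, 2, 3, 4, 4, 5, 5
  R[6]: 1, 2, 3, 4, 5, 6, 6
  R[7]: 1, 2, 3, 4, 5, 6, 7

hence w(1..7) = (1, 2, 6, 4, 3, 5, 7).

D(w) has 4 cells with 2 SE-corners; essential set:

[(3, 5, 2), (4, 3, 2)]


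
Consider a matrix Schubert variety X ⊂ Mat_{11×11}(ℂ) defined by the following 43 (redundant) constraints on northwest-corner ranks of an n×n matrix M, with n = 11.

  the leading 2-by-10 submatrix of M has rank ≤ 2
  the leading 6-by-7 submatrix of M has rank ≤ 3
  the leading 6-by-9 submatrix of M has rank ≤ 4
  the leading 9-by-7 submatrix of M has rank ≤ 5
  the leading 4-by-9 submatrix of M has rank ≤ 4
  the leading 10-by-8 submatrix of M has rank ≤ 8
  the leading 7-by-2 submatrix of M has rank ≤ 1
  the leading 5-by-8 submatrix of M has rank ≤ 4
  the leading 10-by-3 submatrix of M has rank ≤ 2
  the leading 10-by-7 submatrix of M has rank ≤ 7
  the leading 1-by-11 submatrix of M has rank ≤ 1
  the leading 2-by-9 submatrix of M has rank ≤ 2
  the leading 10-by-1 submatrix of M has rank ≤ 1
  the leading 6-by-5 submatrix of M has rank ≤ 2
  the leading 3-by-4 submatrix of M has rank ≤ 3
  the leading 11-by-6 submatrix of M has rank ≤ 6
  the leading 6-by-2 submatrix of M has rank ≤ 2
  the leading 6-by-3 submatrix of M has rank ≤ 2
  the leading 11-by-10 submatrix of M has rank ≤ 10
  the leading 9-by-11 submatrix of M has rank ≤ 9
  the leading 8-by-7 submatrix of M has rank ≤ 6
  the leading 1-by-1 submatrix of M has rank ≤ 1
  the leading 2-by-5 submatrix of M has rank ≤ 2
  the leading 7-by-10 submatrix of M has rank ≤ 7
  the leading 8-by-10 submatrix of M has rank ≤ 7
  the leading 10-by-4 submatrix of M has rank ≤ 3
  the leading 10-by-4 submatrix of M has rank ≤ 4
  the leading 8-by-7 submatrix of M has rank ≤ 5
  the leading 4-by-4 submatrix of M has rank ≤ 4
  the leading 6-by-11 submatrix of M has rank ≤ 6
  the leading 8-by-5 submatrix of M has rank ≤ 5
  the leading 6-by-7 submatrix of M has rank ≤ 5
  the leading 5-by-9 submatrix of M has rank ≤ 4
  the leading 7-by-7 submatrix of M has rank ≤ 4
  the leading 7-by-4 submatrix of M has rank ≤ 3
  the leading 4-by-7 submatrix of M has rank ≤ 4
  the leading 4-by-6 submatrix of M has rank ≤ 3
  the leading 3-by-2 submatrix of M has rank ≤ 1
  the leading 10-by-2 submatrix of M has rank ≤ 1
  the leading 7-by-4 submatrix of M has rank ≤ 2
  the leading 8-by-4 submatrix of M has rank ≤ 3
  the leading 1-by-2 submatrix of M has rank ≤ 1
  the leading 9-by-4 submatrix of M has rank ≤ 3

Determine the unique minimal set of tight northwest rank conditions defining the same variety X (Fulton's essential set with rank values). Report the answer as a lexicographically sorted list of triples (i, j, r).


Computing R[i][j] = min implied NW-rank bound (n=11, 43 conditions):

  i=1: 1 | 1 | 1 | 1 | 1 | 1 | 1 | 1 | 1 | 1 | 1
  i=2: 1 | 1 | 2 | 2 | 2 | 2 | 2 | 2 | 2 | 2 | 2
  i=3: 1 | 1 | 2 | 2 | 2 | 3 | 3 | 3 | 3 | 3 | 3
  i=4: 1 | 1 | 2 | 2 | 2 | 3 | 3 | 4 | 4 | 4 | 4
  i=5: 1 | 1 | 2 | 2 | 2 | 3 | 3 | 4 | 4 | 5 | 5
  i=6: 1 | 1 | 2 | 2 | 2 | 3 | 3 | 4 | 4 | 5 | 6
  i=7: 1 | 1 | 2 | 2 | 3 | 4 | 4 | 5 | 5 | 6 | 7
  i=8: 1 | 1 | 2 | 3 | 4 | 5 | 5 | 6 | 6 | 7 | 8
  i=9: 1 | 1 | 2 | 3 | 4 | 5 | 5 | 6 | 7 | 8 | 9
  i=10: 1 | 1 | 2 | 3 | 4 | 5 | 6 | 7 | 8 | 9 | 10
  i=11: 1 | 2 | 3 | 4 | 5 | 6 | 7 | 8 | 9 | 10 | 11

second differences of R give the permutation w = (1, 3, 6, 8, 10, 11, 5, 4, 9, 7, 2).

D(w) has 24 cells with 6 SE-corners; essential set:

[(6, 5, 2), (6, 7, 3), (6, 9, 4), (7, 4, 2), (9, 7, 5), (10, 2, 1)]


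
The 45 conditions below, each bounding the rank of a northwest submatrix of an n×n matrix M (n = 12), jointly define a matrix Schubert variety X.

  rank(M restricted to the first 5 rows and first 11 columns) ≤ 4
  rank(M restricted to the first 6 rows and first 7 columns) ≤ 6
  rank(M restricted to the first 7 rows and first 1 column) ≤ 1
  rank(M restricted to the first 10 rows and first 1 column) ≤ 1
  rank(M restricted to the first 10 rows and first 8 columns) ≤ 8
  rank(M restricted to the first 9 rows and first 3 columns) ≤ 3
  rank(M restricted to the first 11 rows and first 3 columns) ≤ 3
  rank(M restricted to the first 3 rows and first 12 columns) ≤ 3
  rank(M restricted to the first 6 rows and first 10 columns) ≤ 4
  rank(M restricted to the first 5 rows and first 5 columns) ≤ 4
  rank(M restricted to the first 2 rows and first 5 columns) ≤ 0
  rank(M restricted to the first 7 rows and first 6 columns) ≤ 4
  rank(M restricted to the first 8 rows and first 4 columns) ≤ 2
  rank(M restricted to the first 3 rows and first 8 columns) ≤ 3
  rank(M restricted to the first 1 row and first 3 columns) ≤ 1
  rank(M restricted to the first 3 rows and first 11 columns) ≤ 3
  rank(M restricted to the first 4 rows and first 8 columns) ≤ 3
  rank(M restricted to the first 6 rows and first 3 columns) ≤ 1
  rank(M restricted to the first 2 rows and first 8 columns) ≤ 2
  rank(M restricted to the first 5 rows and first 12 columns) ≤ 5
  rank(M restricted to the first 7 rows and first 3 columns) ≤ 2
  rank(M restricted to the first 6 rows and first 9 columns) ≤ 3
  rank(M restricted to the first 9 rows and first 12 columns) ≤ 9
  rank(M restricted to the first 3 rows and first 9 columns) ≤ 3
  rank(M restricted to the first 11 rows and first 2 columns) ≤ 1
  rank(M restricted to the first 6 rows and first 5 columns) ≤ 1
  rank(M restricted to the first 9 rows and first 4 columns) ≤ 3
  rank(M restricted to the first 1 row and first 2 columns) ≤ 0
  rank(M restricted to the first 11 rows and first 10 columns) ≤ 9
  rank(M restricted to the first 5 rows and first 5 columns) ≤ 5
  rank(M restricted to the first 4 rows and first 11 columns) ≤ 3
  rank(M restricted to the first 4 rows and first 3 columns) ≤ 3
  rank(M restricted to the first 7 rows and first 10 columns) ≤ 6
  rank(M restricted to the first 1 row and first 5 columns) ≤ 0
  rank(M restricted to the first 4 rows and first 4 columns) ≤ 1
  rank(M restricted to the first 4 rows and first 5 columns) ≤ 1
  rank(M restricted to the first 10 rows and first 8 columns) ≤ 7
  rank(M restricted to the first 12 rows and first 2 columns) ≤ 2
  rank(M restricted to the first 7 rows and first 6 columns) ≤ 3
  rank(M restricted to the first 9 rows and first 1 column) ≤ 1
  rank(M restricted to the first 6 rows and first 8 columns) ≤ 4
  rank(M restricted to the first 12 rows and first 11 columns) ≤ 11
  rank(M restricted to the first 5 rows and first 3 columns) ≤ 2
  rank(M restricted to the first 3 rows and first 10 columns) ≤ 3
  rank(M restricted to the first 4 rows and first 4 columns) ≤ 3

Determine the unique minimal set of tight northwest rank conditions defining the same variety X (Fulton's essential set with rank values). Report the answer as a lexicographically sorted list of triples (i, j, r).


Propagating the 45 rank bounds to every northwest block:

  0 0 0 0 0 1 1 1 1 1 1 1
  0 0 0 0 0 1 2 2 2 2 2 2
  1 1 1 1 1 2 3 3 3 3 3 3
  1 1 1 1 1 2 3 3 3 3 3 4
  1 1 1 1 1 2 3 3 3 4 4 5
  1 1 1 1 1 2 3 3 3 4 5 6
  1 1 2 2 2 3 4 4 4 5 6 7
  1 1 2 2 3 4 5 5 5 6 7 8
  1 1 2 3 4 5 6 6 6 7 8 9
  1 1 2 3 4 5 6 7 7 8 9 10
  1 1 2 3 4 5 6 7 8 9 10 11
  1 2 3 4 5 6 7 8 9 10 11 12

reading off 1-entries of Δ²R: w = (6, 7, 1, 12, 10, 11, 3, 5, 4, 8, 9, 2).

Rothe diagram D(w) (36 cells), 6 SE-corners (essential conditions):

[(2, 5, 0), (4, 11, 3), (6, 5, 1), (6, 9, 3), (8, 4, 2), (11, 2, 1)]


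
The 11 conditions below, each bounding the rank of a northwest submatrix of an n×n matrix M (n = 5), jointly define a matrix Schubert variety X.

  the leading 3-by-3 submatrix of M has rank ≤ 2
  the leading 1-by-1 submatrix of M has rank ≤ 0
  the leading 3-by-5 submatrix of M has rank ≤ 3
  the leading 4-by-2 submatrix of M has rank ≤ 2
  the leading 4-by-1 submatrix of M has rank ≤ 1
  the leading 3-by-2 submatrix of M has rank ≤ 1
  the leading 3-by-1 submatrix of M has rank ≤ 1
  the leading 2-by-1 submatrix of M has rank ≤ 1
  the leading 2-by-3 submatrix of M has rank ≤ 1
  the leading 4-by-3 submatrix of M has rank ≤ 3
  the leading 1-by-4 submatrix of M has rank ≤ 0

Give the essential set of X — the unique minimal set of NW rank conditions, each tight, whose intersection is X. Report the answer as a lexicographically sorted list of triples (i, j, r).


Recovering R(i,j) via the rank-extension bound from the 11 conditions:

  R[1]: 0 | 0 | 0 | 0 | 1
  R[2]: 1 | 1 | 1 | 1 | 2
  R[3]: 1 | 1 | 2 | 2 | 3
  R[4]: 1 | 2 | 3 | 3 | 4
  R[5]: 1 | 2 | 3 | 4 | 5

second differences of R give the permutation w = (5, 1, 3, 2, 4).

2 SE-corners of the 5-cell Rothe diagram give Ess(w):

[(1, 4, 0), (3, 2, 1)]


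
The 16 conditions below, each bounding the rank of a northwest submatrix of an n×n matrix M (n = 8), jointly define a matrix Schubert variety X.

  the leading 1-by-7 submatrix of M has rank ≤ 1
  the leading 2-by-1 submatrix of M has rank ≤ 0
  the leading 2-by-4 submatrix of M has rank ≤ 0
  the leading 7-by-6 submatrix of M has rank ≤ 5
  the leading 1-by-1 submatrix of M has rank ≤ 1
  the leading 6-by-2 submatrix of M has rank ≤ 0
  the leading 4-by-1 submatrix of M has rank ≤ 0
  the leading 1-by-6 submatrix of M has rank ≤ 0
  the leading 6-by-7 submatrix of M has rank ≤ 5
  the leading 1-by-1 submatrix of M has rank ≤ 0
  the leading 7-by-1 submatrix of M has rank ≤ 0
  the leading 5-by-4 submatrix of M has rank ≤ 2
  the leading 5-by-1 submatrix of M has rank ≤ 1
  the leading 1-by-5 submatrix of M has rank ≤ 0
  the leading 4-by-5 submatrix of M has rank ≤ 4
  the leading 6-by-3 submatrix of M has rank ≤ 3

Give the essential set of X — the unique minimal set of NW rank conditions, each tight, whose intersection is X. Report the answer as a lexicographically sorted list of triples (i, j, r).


Reconstructing r_w from the 16 given conditions:

  0 0 0 0 0 0 1 1
  0 0 0 0 1 1 2 2
  0 0 1 1 2 2 3 3
  0 0 1 2 3 3 4 4
  0 0 1 2 3 4 5 5
  0 0 1 2 3 4 5 6
  0 1 2 3 4 5 6 7
  1 2 3 4 5 6 7 8

so w = (7, 5, 3, 4, 6, 8, 2, 1).

D(w) has 19 cells with 4 SE-corners; essential set:

[(1, 6, 0), (2, 4, 0), (6, 2, 0), (7, 1, 0)]


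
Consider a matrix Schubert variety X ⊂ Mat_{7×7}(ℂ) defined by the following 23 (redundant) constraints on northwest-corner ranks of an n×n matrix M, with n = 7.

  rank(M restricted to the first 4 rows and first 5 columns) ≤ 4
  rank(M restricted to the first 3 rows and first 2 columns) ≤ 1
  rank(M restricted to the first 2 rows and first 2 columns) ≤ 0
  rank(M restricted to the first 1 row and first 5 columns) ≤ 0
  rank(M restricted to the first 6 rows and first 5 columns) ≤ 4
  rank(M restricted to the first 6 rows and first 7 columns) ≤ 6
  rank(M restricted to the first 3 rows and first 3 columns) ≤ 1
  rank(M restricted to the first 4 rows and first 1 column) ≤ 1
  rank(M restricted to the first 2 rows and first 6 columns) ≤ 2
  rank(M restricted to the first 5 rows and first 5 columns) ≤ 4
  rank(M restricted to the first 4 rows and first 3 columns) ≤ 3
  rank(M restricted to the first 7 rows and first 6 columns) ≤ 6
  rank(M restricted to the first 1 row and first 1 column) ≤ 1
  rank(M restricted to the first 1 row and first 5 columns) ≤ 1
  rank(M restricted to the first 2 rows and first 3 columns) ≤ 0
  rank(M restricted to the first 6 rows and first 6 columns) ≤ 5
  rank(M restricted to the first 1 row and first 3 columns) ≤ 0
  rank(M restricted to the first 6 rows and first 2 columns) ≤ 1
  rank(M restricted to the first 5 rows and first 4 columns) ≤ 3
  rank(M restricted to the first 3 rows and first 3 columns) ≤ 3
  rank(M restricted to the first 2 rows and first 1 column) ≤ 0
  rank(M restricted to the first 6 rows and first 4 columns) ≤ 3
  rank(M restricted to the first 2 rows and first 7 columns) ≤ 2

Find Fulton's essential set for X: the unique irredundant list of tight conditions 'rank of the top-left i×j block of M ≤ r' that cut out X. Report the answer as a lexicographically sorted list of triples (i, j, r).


Reconstructing r_w from the 23 given conditions:

  R[1]: 0, 0, 0, 0, 0, 1, 1
  R[2]: 0, 0, 0, 1, 1, 2, 2
  R[3]: 1, 1, 1, 2, 2, 3, 3
  R[4]: 1, 1, 2, 3, 3, 4, 4
  R[5]: 1, 1, 2, 3, 4, 5, 5
  R[6]: 1, 1, 2, 3, 4, 5, 6
  R[7]: 1, 2, 3, 4, 5, 6, 7

reading off 1-entries of Δ²R: w = (6, 4, 1, 3, 5, 7, 2).

Fulton essential set (3 of the 11 Rothe cells):

[(1, 5, 0), (2, 3, 0), (6, 2, 1)]


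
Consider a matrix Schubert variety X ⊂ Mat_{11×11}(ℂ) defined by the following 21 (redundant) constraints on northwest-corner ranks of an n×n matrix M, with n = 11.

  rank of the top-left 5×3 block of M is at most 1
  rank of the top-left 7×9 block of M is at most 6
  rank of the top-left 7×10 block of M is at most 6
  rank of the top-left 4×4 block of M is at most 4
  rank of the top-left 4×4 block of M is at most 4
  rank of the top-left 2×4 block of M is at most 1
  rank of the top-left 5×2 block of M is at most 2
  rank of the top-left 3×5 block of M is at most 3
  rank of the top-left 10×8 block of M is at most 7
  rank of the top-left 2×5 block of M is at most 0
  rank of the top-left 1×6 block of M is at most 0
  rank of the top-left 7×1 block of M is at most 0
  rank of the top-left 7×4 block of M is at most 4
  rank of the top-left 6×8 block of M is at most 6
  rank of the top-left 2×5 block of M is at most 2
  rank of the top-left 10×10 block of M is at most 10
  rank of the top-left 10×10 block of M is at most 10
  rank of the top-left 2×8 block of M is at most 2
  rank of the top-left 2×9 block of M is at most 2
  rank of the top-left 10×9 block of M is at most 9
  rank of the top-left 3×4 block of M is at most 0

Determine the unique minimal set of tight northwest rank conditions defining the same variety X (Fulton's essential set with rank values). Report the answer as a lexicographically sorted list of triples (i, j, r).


Rank table r_w(11×11) implied by the 21 constraints:

  row 1: 0 0 0 0 0 0 1 1 1 1 1
  row 2: 0 0 0 0 0 1 2 2 2 2 2
  row 3: 0 0 0 0 1 2 3 3 3 3 3
  row 4: 0 1 1 1 2 3 4 4 4 4 4
  row 5: 0 1 1 2 3 4 5 5 5 5 5
  row 6: 0 1 2 3 4 5 6 6 6 6 6
  row 7: 0 1 2 3 4 5 6 6 6 6 7
  row 8: 1 2 3 4 5 6 7 7 7 7 8
  row 9: 1 2 3 4 5 6 7 7 8 8 9
  row 10: 1 2 3 4 5 6 7 7 8 9 10
  row 11: 1 2 3 4 5 6 7 8 9 10 11

so w = (7, 6, 5, 2, 4, 3, 11, 1, 9, 10, 8).

ℓ(w)=25; the 7 essential cells (i,j,r):

[(1, 6, 0), (2, 5, 0), (3, 4, 0), (5, 3, 1), (7, 1, 0), (7, 10, 6), (10, 8, 7)]
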